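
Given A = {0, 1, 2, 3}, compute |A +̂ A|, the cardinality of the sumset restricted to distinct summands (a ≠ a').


Restricted sumset: A +̂ A = {a + a' : a ∈ A, a' ∈ A, a ≠ a'}.
Equivalently, take A + A and drop any sum 2a that is achievable ONLY as a + a for a ∈ A (i.e. sums representable only with equal summands).
Enumerate pairs (a, a') with a < a' (symmetric, so each unordered pair gives one sum; this covers all a ≠ a'):
  0 + 1 = 1
  0 + 2 = 2
  0 + 3 = 3
  1 + 2 = 3
  1 + 3 = 4
  2 + 3 = 5
Collected distinct sums: {1, 2, 3, 4, 5}
|A +̂ A| = 5
(Reference bound: |A +̂ A| ≥ 2|A| - 3 for |A| ≥ 2, with |A| = 4 giving ≥ 5.)

|A +̂ A| = 5


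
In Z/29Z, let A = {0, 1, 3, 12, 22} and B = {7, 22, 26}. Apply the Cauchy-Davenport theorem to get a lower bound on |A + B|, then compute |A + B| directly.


Cauchy-Davenport: |A + B| ≥ min(p, |A| + |B| - 1) for A, B nonempty in Z/pZ.
|A| = 5, |B| = 3, p = 29.
CD lower bound = min(29, 5 + 3 - 1) = min(29, 7) = 7.
Compute A + B mod 29 directly:
a = 0: 0+7=7, 0+22=22, 0+26=26
a = 1: 1+7=8, 1+22=23, 1+26=27
a = 3: 3+7=10, 3+22=25, 3+26=0
a = 12: 12+7=19, 12+22=5, 12+26=9
a = 22: 22+7=0, 22+22=15, 22+26=19
A + B = {0, 5, 7, 8, 9, 10, 15, 19, 22, 23, 25, 26, 27}, so |A + B| = 13.
Verify: 13 ≥ 7? Yes ✓.

CD lower bound = 7, actual |A + B| = 13.


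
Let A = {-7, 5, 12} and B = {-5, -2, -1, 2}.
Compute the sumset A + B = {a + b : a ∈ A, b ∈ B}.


A + B = {a + b : a ∈ A, b ∈ B}.
Enumerate all |A|·|B| = 3·4 = 12 pairs (a, b) and collect distinct sums.
a = -7: -7+-5=-12, -7+-2=-9, -7+-1=-8, -7+2=-5
a = 5: 5+-5=0, 5+-2=3, 5+-1=4, 5+2=7
a = 12: 12+-5=7, 12+-2=10, 12+-1=11, 12+2=14
Collecting distinct sums: A + B = {-12, -9, -8, -5, 0, 3, 4, 7, 10, 11, 14}
|A + B| = 11

A + B = {-12, -9, -8, -5, 0, 3, 4, 7, 10, 11, 14}


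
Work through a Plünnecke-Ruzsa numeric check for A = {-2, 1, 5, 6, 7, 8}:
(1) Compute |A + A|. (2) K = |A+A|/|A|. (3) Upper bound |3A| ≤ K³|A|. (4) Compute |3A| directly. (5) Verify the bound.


|A| = 6.
Step 1: Compute A + A by enumerating all 36 pairs.
A + A = {-4, -1, 2, 3, 4, 5, 6, 7, 8, 9, 10, 11, 12, 13, 14, 15, 16}, so |A + A| = 17.
Step 2: Doubling constant K = |A + A|/|A| = 17/6 = 17/6 ≈ 2.8333.
Step 3: Plünnecke-Ruzsa gives |3A| ≤ K³·|A| = (2.8333)³ · 6 ≈ 136.4722.
Step 4: Compute 3A = A + A + A directly by enumerating all triples (a,b,c) ∈ A³; |3A| = 27.
Step 5: Check 27 ≤ 136.4722? Yes ✓.

K = 17/6, Plünnecke-Ruzsa bound K³|A| ≈ 136.4722, |3A| = 27, inequality holds.


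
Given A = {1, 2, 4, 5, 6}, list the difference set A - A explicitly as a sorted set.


A - A = {a - a' : a, a' ∈ A}.
Compute a - a' for each ordered pair (a, a'):
a = 1: 1-1=0, 1-2=-1, 1-4=-3, 1-5=-4, 1-6=-5
a = 2: 2-1=1, 2-2=0, 2-4=-2, 2-5=-3, 2-6=-4
a = 4: 4-1=3, 4-2=2, 4-4=0, 4-5=-1, 4-6=-2
a = 5: 5-1=4, 5-2=3, 5-4=1, 5-5=0, 5-6=-1
a = 6: 6-1=5, 6-2=4, 6-4=2, 6-5=1, 6-6=0
Collecting distinct values (and noting 0 appears from a-a):
A - A = {-5, -4, -3, -2, -1, 0, 1, 2, 3, 4, 5}
|A - A| = 11

A - A = {-5, -4, -3, -2, -1, 0, 1, 2, 3, 4, 5}


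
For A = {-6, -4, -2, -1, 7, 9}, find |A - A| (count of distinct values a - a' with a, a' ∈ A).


A - A = {a - a' : a, a' ∈ A}; |A| = 6.
Bounds: 2|A|-1 ≤ |A - A| ≤ |A|² - |A| + 1, i.e. 11 ≤ |A - A| ≤ 31.
Note: 0 ∈ A - A always (from a - a). The set is symmetric: if d ∈ A - A then -d ∈ A - A.
Enumerate nonzero differences d = a - a' with a > a' (then include -d):
Positive differences: {1, 2, 3, 4, 5, 8, 9, 10, 11, 13, 15}
Full difference set: {0} ∪ (positive diffs) ∪ (negative diffs).
|A - A| = 1 + 2·11 = 23 (matches direct enumeration: 23).

|A - A| = 23


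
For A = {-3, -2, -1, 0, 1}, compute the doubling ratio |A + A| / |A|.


|A| = 5.
Compute A + A by enumerating all 25 pairs.
A + A = {-6, -5, -4, -3, -2, -1, 0, 1, 2}, so |A + A| = 9.
K = |A + A| / |A| = 9/5 (already in lowest terms) ≈ 1.8000.
Reference: AP of size 5 gives K = 9/5 ≈ 1.8000; a fully generic set of size 5 gives K ≈ 3.0000.

|A| = 5, |A + A| = 9, K = 9/5.


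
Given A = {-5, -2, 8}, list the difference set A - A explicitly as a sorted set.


A - A = {a - a' : a, a' ∈ A}.
Compute a - a' for each ordered pair (a, a'):
a = -5: -5--5=0, -5--2=-3, -5-8=-13
a = -2: -2--5=3, -2--2=0, -2-8=-10
a = 8: 8--5=13, 8--2=10, 8-8=0
Collecting distinct values (and noting 0 appears from a-a):
A - A = {-13, -10, -3, 0, 3, 10, 13}
|A - A| = 7

A - A = {-13, -10, -3, 0, 3, 10, 13}


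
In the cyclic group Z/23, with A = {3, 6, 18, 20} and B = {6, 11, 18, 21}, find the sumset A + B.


Work in Z/23Z: reduce every sum a + b modulo 23.
Enumerate all 16 pairs:
a = 3: 3+6=9, 3+11=14, 3+18=21, 3+21=1
a = 6: 6+6=12, 6+11=17, 6+18=1, 6+21=4
a = 18: 18+6=1, 18+11=6, 18+18=13, 18+21=16
a = 20: 20+6=3, 20+11=8, 20+18=15, 20+21=18
Distinct residues collected: {1, 3, 4, 6, 8, 9, 12, 13, 14, 15, 16, 17, 18, 21}
|A + B| = 14 (out of 23 total residues).

A + B = {1, 3, 4, 6, 8, 9, 12, 13, 14, 15, 16, 17, 18, 21}


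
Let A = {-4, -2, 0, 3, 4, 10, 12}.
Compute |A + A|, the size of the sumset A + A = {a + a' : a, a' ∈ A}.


A + A = {a + a' : a, a' ∈ A}; |A| = 7.
General bounds: 2|A| - 1 ≤ |A + A| ≤ |A|(|A|+1)/2, i.e. 13 ≤ |A + A| ≤ 28.
Lower bound 2|A|-1 is attained iff A is an arithmetic progression.
Enumerate sums a + a' for a ≤ a' (symmetric, so this suffices):
a = -4: -4+-4=-8, -4+-2=-6, -4+0=-4, -4+3=-1, -4+4=0, -4+10=6, -4+12=8
a = -2: -2+-2=-4, -2+0=-2, -2+3=1, -2+4=2, -2+10=8, -2+12=10
a = 0: 0+0=0, 0+3=3, 0+4=4, 0+10=10, 0+12=12
a = 3: 3+3=6, 3+4=7, 3+10=13, 3+12=15
a = 4: 4+4=8, 4+10=14, 4+12=16
a = 10: 10+10=20, 10+12=22
a = 12: 12+12=24
Distinct sums: {-8, -6, -4, -2, -1, 0, 1, 2, 3, 4, 6, 7, 8, 10, 12, 13, 14, 15, 16, 20, 22, 24}
|A + A| = 22

|A + A| = 22


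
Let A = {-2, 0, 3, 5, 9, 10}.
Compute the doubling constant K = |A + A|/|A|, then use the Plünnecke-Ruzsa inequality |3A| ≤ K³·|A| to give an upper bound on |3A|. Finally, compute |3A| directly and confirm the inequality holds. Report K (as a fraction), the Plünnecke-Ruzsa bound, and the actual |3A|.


|A| = 6.
Step 1: Compute A + A by enumerating all 36 pairs.
A + A = {-4, -2, 0, 1, 3, 5, 6, 7, 8, 9, 10, 12, 13, 14, 15, 18, 19, 20}, so |A + A| = 18.
Step 2: Doubling constant K = |A + A|/|A| = 18/6 = 18/6 ≈ 3.0000.
Step 3: Plünnecke-Ruzsa gives |3A| ≤ K³·|A| = (3.0000)³ · 6 ≈ 162.0000.
Step 4: Compute 3A = A + A + A directly by enumerating all triples (a,b,c) ∈ A³; |3A| = 33.
Step 5: Check 33 ≤ 162.0000? Yes ✓.

K = 18/6, Plünnecke-Ruzsa bound K³|A| ≈ 162.0000, |3A| = 33, inequality holds.


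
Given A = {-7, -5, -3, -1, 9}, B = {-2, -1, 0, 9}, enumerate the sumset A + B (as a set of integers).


A + B = {a + b : a ∈ A, b ∈ B}.
Enumerate all |A|·|B| = 5·4 = 20 pairs (a, b) and collect distinct sums.
a = -7: -7+-2=-9, -7+-1=-8, -7+0=-7, -7+9=2
a = -5: -5+-2=-7, -5+-1=-6, -5+0=-5, -5+9=4
a = -3: -3+-2=-5, -3+-1=-4, -3+0=-3, -3+9=6
a = -1: -1+-2=-3, -1+-1=-2, -1+0=-1, -1+9=8
a = 9: 9+-2=7, 9+-1=8, 9+0=9, 9+9=18
Collecting distinct sums: A + B = {-9, -8, -7, -6, -5, -4, -3, -2, -1, 2, 4, 6, 7, 8, 9, 18}
|A + B| = 16

A + B = {-9, -8, -7, -6, -5, -4, -3, -2, -1, 2, 4, 6, 7, 8, 9, 18}


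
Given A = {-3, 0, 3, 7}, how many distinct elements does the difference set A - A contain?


A - A = {a - a' : a, a' ∈ A}; |A| = 4.
Bounds: 2|A|-1 ≤ |A - A| ≤ |A|² - |A| + 1, i.e. 7 ≤ |A - A| ≤ 13.
Note: 0 ∈ A - A always (from a - a). The set is symmetric: if d ∈ A - A then -d ∈ A - A.
Enumerate nonzero differences d = a - a' with a > a' (then include -d):
Positive differences: {3, 4, 6, 7, 10}
Full difference set: {0} ∪ (positive diffs) ∪ (negative diffs).
|A - A| = 1 + 2·5 = 11 (matches direct enumeration: 11).

|A - A| = 11


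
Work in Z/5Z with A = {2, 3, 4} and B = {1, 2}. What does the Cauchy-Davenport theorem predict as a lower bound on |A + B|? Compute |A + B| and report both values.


Cauchy-Davenport: |A + B| ≥ min(p, |A| + |B| - 1) for A, B nonempty in Z/pZ.
|A| = 3, |B| = 2, p = 5.
CD lower bound = min(5, 3 + 2 - 1) = min(5, 4) = 4.
Compute A + B mod 5 directly:
a = 2: 2+1=3, 2+2=4
a = 3: 3+1=4, 3+2=0
a = 4: 4+1=0, 4+2=1
A + B = {0, 1, 3, 4}, so |A + B| = 4.
Verify: 4 ≥ 4? Yes ✓.

CD lower bound = 4, actual |A + B| = 4.


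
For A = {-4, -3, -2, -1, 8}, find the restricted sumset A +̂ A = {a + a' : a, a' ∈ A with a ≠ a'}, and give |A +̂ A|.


Restricted sumset: A +̂ A = {a + a' : a ∈ A, a' ∈ A, a ≠ a'}.
Equivalently, take A + A and drop any sum 2a that is achievable ONLY as a + a for a ∈ A (i.e. sums representable only with equal summands).
Enumerate pairs (a, a') with a < a' (symmetric, so each unordered pair gives one sum; this covers all a ≠ a'):
  -4 + -3 = -7
  -4 + -2 = -6
  -4 + -1 = -5
  -4 + 8 = 4
  -3 + -2 = -5
  -3 + -1 = -4
  -3 + 8 = 5
  -2 + -1 = -3
  -2 + 8 = 6
  -1 + 8 = 7
Collected distinct sums: {-7, -6, -5, -4, -3, 4, 5, 6, 7}
|A +̂ A| = 9
(Reference bound: |A +̂ A| ≥ 2|A| - 3 for |A| ≥ 2, with |A| = 5 giving ≥ 7.)

|A +̂ A| = 9


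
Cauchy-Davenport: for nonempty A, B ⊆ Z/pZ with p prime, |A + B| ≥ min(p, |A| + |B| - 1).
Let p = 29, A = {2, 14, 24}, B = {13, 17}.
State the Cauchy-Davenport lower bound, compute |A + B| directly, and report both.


Cauchy-Davenport: |A + B| ≥ min(p, |A| + |B| - 1) for A, B nonempty in Z/pZ.
|A| = 3, |B| = 2, p = 29.
CD lower bound = min(29, 3 + 2 - 1) = min(29, 4) = 4.
Compute A + B mod 29 directly:
a = 2: 2+13=15, 2+17=19
a = 14: 14+13=27, 14+17=2
a = 24: 24+13=8, 24+17=12
A + B = {2, 8, 12, 15, 19, 27}, so |A + B| = 6.
Verify: 6 ≥ 4? Yes ✓.

CD lower bound = 4, actual |A + B| = 6.


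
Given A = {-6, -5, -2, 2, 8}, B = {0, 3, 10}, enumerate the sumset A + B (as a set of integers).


A + B = {a + b : a ∈ A, b ∈ B}.
Enumerate all |A|·|B| = 5·3 = 15 pairs (a, b) and collect distinct sums.
a = -6: -6+0=-6, -6+3=-3, -6+10=4
a = -5: -5+0=-5, -5+3=-2, -5+10=5
a = -2: -2+0=-2, -2+3=1, -2+10=8
a = 2: 2+0=2, 2+3=5, 2+10=12
a = 8: 8+0=8, 8+3=11, 8+10=18
Collecting distinct sums: A + B = {-6, -5, -3, -2, 1, 2, 4, 5, 8, 11, 12, 18}
|A + B| = 12

A + B = {-6, -5, -3, -2, 1, 2, 4, 5, 8, 11, 12, 18}


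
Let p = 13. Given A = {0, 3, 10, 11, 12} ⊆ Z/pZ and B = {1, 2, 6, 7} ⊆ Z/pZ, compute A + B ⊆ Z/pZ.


Work in Z/13Z: reduce every sum a + b modulo 13.
Enumerate all 20 pairs:
a = 0: 0+1=1, 0+2=2, 0+6=6, 0+7=7
a = 3: 3+1=4, 3+2=5, 3+6=9, 3+7=10
a = 10: 10+1=11, 10+2=12, 10+6=3, 10+7=4
a = 11: 11+1=12, 11+2=0, 11+6=4, 11+7=5
a = 12: 12+1=0, 12+2=1, 12+6=5, 12+7=6
Distinct residues collected: {0, 1, 2, 3, 4, 5, 6, 7, 9, 10, 11, 12}
|A + B| = 12 (out of 13 total residues).

A + B = {0, 1, 2, 3, 4, 5, 6, 7, 9, 10, 11, 12}


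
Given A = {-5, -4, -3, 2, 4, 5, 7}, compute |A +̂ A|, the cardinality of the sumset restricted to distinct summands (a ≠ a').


Restricted sumset: A +̂ A = {a + a' : a ∈ A, a' ∈ A, a ≠ a'}.
Equivalently, take A + A and drop any sum 2a that is achievable ONLY as a + a for a ∈ A (i.e. sums representable only with equal summands).
Enumerate pairs (a, a') with a < a' (symmetric, so each unordered pair gives one sum; this covers all a ≠ a'):
  -5 + -4 = -9
  -5 + -3 = -8
  -5 + 2 = -3
  -5 + 4 = -1
  -5 + 5 = 0
  -5 + 7 = 2
  -4 + -3 = -7
  -4 + 2 = -2
  -4 + 4 = 0
  -4 + 5 = 1
  -4 + 7 = 3
  -3 + 2 = -1
  -3 + 4 = 1
  -3 + 5 = 2
  -3 + 7 = 4
  2 + 4 = 6
  2 + 5 = 7
  2 + 7 = 9
  4 + 5 = 9
  4 + 7 = 11
  5 + 7 = 12
Collected distinct sums: {-9, -8, -7, -3, -2, -1, 0, 1, 2, 3, 4, 6, 7, 9, 11, 12}
|A +̂ A| = 16
(Reference bound: |A +̂ A| ≥ 2|A| - 3 for |A| ≥ 2, with |A| = 7 giving ≥ 11.)

|A +̂ A| = 16


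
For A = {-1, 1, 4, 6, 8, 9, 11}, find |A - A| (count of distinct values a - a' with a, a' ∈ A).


A - A = {a - a' : a, a' ∈ A}; |A| = 7.
Bounds: 2|A|-1 ≤ |A - A| ≤ |A|² - |A| + 1, i.e. 13 ≤ |A - A| ≤ 43.
Note: 0 ∈ A - A always (from a - a). The set is symmetric: if d ∈ A - A then -d ∈ A - A.
Enumerate nonzero differences d = a - a' with a > a' (then include -d):
Positive differences: {1, 2, 3, 4, 5, 7, 8, 9, 10, 12}
Full difference set: {0} ∪ (positive diffs) ∪ (negative diffs).
|A - A| = 1 + 2·10 = 21 (matches direct enumeration: 21).

|A - A| = 21


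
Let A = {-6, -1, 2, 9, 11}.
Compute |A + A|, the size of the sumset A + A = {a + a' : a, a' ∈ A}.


A + A = {a + a' : a, a' ∈ A}; |A| = 5.
General bounds: 2|A| - 1 ≤ |A + A| ≤ |A|(|A|+1)/2, i.e. 9 ≤ |A + A| ≤ 15.
Lower bound 2|A|-1 is attained iff A is an arithmetic progression.
Enumerate sums a + a' for a ≤ a' (symmetric, so this suffices):
a = -6: -6+-6=-12, -6+-1=-7, -6+2=-4, -6+9=3, -6+11=5
a = -1: -1+-1=-2, -1+2=1, -1+9=8, -1+11=10
a = 2: 2+2=4, 2+9=11, 2+11=13
a = 9: 9+9=18, 9+11=20
a = 11: 11+11=22
Distinct sums: {-12, -7, -4, -2, 1, 3, 4, 5, 8, 10, 11, 13, 18, 20, 22}
|A + A| = 15

|A + A| = 15


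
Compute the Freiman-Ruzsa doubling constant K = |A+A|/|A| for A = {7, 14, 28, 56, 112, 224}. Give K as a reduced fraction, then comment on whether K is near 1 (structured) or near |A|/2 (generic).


|A| = 6.
Compute A + A by enumerating all 36 pairs.
A + A = {14, 21, 28, 35, 42, 56, 63, 70, 84, 112, 119, 126, 140, 168, 224, 231, 238, 252, 280, 336, 448}, so |A + A| = 21.
K = |A + A| / |A| = 21/6 = 7/2 ≈ 3.5000.
Reference: AP of size 6 gives K = 11/6 ≈ 1.8333; a fully generic set of size 6 gives K ≈ 3.5000.

|A| = 6, |A + A| = 21, K = 21/6 = 7/2.


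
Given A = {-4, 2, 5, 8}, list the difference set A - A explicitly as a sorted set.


A - A = {a - a' : a, a' ∈ A}.
Compute a - a' for each ordered pair (a, a'):
a = -4: -4--4=0, -4-2=-6, -4-5=-9, -4-8=-12
a = 2: 2--4=6, 2-2=0, 2-5=-3, 2-8=-6
a = 5: 5--4=9, 5-2=3, 5-5=0, 5-8=-3
a = 8: 8--4=12, 8-2=6, 8-5=3, 8-8=0
Collecting distinct values (and noting 0 appears from a-a):
A - A = {-12, -9, -6, -3, 0, 3, 6, 9, 12}
|A - A| = 9

A - A = {-12, -9, -6, -3, 0, 3, 6, 9, 12}


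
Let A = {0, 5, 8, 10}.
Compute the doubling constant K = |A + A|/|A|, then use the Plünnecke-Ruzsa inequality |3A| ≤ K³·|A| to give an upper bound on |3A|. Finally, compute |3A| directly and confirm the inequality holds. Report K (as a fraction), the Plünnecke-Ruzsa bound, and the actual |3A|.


|A| = 4.
Step 1: Compute A + A by enumerating all 16 pairs.
A + A = {0, 5, 8, 10, 13, 15, 16, 18, 20}, so |A + A| = 9.
Step 2: Doubling constant K = |A + A|/|A| = 9/4 = 9/4 ≈ 2.2500.
Step 3: Plünnecke-Ruzsa gives |3A| ≤ K³·|A| = (2.2500)³ · 4 ≈ 45.5625.
Step 4: Compute 3A = A + A + A directly by enumerating all triples (a,b,c) ∈ A³; |3A| = 16.
Step 5: Check 16 ≤ 45.5625? Yes ✓.

K = 9/4, Plünnecke-Ruzsa bound K³|A| ≈ 45.5625, |3A| = 16, inequality holds.


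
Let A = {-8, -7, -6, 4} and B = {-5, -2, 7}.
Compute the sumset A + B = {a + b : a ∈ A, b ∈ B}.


A + B = {a + b : a ∈ A, b ∈ B}.
Enumerate all |A|·|B| = 4·3 = 12 pairs (a, b) and collect distinct sums.
a = -8: -8+-5=-13, -8+-2=-10, -8+7=-1
a = -7: -7+-5=-12, -7+-2=-9, -7+7=0
a = -6: -6+-5=-11, -6+-2=-8, -6+7=1
a = 4: 4+-5=-1, 4+-2=2, 4+7=11
Collecting distinct sums: A + B = {-13, -12, -11, -10, -9, -8, -1, 0, 1, 2, 11}
|A + B| = 11

A + B = {-13, -12, -11, -10, -9, -8, -1, 0, 1, 2, 11}


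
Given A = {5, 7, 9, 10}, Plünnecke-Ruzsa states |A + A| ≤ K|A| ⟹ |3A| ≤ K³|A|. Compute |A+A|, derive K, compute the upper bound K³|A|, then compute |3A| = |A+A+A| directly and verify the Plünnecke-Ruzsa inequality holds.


|A| = 4.
Step 1: Compute A + A by enumerating all 16 pairs.
A + A = {10, 12, 14, 15, 16, 17, 18, 19, 20}, so |A + A| = 9.
Step 2: Doubling constant K = |A + A|/|A| = 9/4 = 9/4 ≈ 2.2500.
Step 3: Plünnecke-Ruzsa gives |3A| ≤ K³·|A| = (2.2500)³ · 4 ≈ 45.5625.
Step 4: Compute 3A = A + A + A directly by enumerating all triples (a,b,c) ∈ A³; |3A| = 14.
Step 5: Check 14 ≤ 45.5625? Yes ✓.

K = 9/4, Plünnecke-Ruzsa bound K³|A| ≈ 45.5625, |3A| = 14, inequality holds.


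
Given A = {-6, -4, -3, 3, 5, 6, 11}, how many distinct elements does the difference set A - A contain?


A - A = {a - a' : a, a' ∈ A}; |A| = 7.
Bounds: 2|A|-1 ≤ |A - A| ≤ |A|² - |A| + 1, i.e. 13 ≤ |A - A| ≤ 43.
Note: 0 ∈ A - A always (from a - a). The set is symmetric: if d ∈ A - A then -d ∈ A - A.
Enumerate nonzero differences d = a - a' with a > a' (then include -d):
Positive differences: {1, 2, 3, 5, 6, 7, 8, 9, 10, 11, 12, 14, 15, 17}
Full difference set: {0} ∪ (positive diffs) ∪ (negative diffs).
|A - A| = 1 + 2·14 = 29 (matches direct enumeration: 29).

|A - A| = 29


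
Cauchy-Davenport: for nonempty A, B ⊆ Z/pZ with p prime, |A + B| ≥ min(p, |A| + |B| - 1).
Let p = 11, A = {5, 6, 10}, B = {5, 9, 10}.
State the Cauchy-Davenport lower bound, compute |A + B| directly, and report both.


Cauchy-Davenport: |A + B| ≥ min(p, |A| + |B| - 1) for A, B nonempty in Z/pZ.
|A| = 3, |B| = 3, p = 11.
CD lower bound = min(11, 3 + 3 - 1) = min(11, 5) = 5.
Compute A + B mod 11 directly:
a = 5: 5+5=10, 5+9=3, 5+10=4
a = 6: 6+5=0, 6+9=4, 6+10=5
a = 10: 10+5=4, 10+9=8, 10+10=9
A + B = {0, 3, 4, 5, 8, 9, 10}, so |A + B| = 7.
Verify: 7 ≥ 5? Yes ✓.

CD lower bound = 5, actual |A + B| = 7.


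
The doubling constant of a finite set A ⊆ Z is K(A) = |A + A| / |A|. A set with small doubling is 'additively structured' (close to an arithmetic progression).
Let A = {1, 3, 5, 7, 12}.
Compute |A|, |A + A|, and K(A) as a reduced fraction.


|A| = 5.
Compute A + A by enumerating all 25 pairs.
A + A = {2, 4, 6, 8, 10, 12, 13, 14, 15, 17, 19, 24}, so |A + A| = 12.
K = |A + A| / |A| = 12/5 (already in lowest terms) ≈ 2.4000.
Reference: AP of size 5 gives K = 9/5 ≈ 1.8000; a fully generic set of size 5 gives K ≈ 3.0000.

|A| = 5, |A + A| = 12, K = 12/5.


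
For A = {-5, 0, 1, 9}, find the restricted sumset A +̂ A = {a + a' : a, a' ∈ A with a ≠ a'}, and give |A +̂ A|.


Restricted sumset: A +̂ A = {a + a' : a ∈ A, a' ∈ A, a ≠ a'}.
Equivalently, take A + A and drop any sum 2a that is achievable ONLY as a + a for a ∈ A (i.e. sums representable only with equal summands).
Enumerate pairs (a, a') with a < a' (symmetric, so each unordered pair gives one sum; this covers all a ≠ a'):
  -5 + 0 = -5
  -5 + 1 = -4
  -5 + 9 = 4
  0 + 1 = 1
  0 + 9 = 9
  1 + 9 = 10
Collected distinct sums: {-5, -4, 1, 4, 9, 10}
|A +̂ A| = 6
(Reference bound: |A +̂ A| ≥ 2|A| - 3 for |A| ≥ 2, with |A| = 4 giving ≥ 5.)

|A +̂ A| = 6


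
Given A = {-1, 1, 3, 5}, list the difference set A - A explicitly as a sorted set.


A - A = {a - a' : a, a' ∈ A}.
Compute a - a' for each ordered pair (a, a'):
a = -1: -1--1=0, -1-1=-2, -1-3=-4, -1-5=-6
a = 1: 1--1=2, 1-1=0, 1-3=-2, 1-5=-4
a = 3: 3--1=4, 3-1=2, 3-3=0, 3-5=-2
a = 5: 5--1=6, 5-1=4, 5-3=2, 5-5=0
Collecting distinct values (and noting 0 appears from a-a):
A - A = {-6, -4, -2, 0, 2, 4, 6}
|A - A| = 7

A - A = {-6, -4, -2, 0, 2, 4, 6}


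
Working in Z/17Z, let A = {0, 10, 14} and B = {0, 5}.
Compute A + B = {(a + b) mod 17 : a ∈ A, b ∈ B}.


Work in Z/17Z: reduce every sum a + b modulo 17.
Enumerate all 6 pairs:
a = 0: 0+0=0, 0+5=5
a = 10: 10+0=10, 10+5=15
a = 14: 14+0=14, 14+5=2
Distinct residues collected: {0, 2, 5, 10, 14, 15}
|A + B| = 6 (out of 17 total residues).

A + B = {0, 2, 5, 10, 14, 15}


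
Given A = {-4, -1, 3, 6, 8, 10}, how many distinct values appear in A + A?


A + A = {a + a' : a, a' ∈ A}; |A| = 6.
General bounds: 2|A| - 1 ≤ |A + A| ≤ |A|(|A|+1)/2, i.e. 11 ≤ |A + A| ≤ 21.
Lower bound 2|A|-1 is attained iff A is an arithmetic progression.
Enumerate sums a + a' for a ≤ a' (symmetric, so this suffices):
a = -4: -4+-4=-8, -4+-1=-5, -4+3=-1, -4+6=2, -4+8=4, -4+10=6
a = -1: -1+-1=-2, -1+3=2, -1+6=5, -1+8=7, -1+10=9
a = 3: 3+3=6, 3+6=9, 3+8=11, 3+10=13
a = 6: 6+6=12, 6+8=14, 6+10=16
a = 8: 8+8=16, 8+10=18
a = 10: 10+10=20
Distinct sums: {-8, -5, -2, -1, 2, 4, 5, 6, 7, 9, 11, 12, 13, 14, 16, 18, 20}
|A + A| = 17

|A + A| = 17


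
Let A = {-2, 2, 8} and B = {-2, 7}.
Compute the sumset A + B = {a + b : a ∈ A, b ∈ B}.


A + B = {a + b : a ∈ A, b ∈ B}.
Enumerate all |A|·|B| = 3·2 = 6 pairs (a, b) and collect distinct sums.
a = -2: -2+-2=-4, -2+7=5
a = 2: 2+-2=0, 2+7=9
a = 8: 8+-2=6, 8+7=15
Collecting distinct sums: A + B = {-4, 0, 5, 6, 9, 15}
|A + B| = 6

A + B = {-4, 0, 5, 6, 9, 15}


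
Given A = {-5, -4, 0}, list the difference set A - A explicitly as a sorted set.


A - A = {a - a' : a, a' ∈ A}.
Compute a - a' for each ordered pair (a, a'):
a = -5: -5--5=0, -5--4=-1, -5-0=-5
a = -4: -4--5=1, -4--4=0, -4-0=-4
a = 0: 0--5=5, 0--4=4, 0-0=0
Collecting distinct values (and noting 0 appears from a-a):
A - A = {-5, -4, -1, 0, 1, 4, 5}
|A - A| = 7

A - A = {-5, -4, -1, 0, 1, 4, 5}


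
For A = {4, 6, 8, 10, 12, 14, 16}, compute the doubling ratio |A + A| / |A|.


|A| = 7.
Compute A + A by enumerating all 49 pairs.
A + A = {8, 10, 12, 14, 16, 18, 20, 22, 24, 26, 28, 30, 32}, so |A + A| = 13.
K = |A + A| / |A| = 13/7 (already in lowest terms) ≈ 1.8571.
Reference: AP of size 7 gives K = 13/7 ≈ 1.8571; a fully generic set of size 7 gives K ≈ 4.0000.

|A| = 7, |A + A| = 13, K = 13/7.


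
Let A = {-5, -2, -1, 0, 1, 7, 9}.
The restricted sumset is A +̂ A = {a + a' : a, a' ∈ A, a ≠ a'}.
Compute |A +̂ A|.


Restricted sumset: A +̂ A = {a + a' : a ∈ A, a' ∈ A, a ≠ a'}.
Equivalently, take A + A and drop any sum 2a that is achievable ONLY as a + a for a ∈ A (i.e. sums representable only with equal summands).
Enumerate pairs (a, a') with a < a' (symmetric, so each unordered pair gives one sum; this covers all a ≠ a'):
  -5 + -2 = -7
  -5 + -1 = -6
  -5 + 0 = -5
  -5 + 1 = -4
  -5 + 7 = 2
  -5 + 9 = 4
  -2 + -1 = -3
  -2 + 0 = -2
  -2 + 1 = -1
  -2 + 7 = 5
  -2 + 9 = 7
  -1 + 0 = -1
  -1 + 1 = 0
  -1 + 7 = 6
  -1 + 9 = 8
  0 + 1 = 1
  0 + 7 = 7
  0 + 9 = 9
  1 + 7 = 8
  1 + 9 = 10
  7 + 9 = 16
Collected distinct sums: {-7, -6, -5, -4, -3, -2, -1, 0, 1, 2, 4, 5, 6, 7, 8, 9, 10, 16}
|A +̂ A| = 18
(Reference bound: |A +̂ A| ≥ 2|A| - 3 for |A| ≥ 2, with |A| = 7 giving ≥ 11.)

|A +̂ A| = 18


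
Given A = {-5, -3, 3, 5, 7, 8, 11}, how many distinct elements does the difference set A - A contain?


A - A = {a - a' : a, a' ∈ A}; |A| = 7.
Bounds: 2|A|-1 ≤ |A - A| ≤ |A|² - |A| + 1, i.e. 13 ≤ |A - A| ≤ 43.
Note: 0 ∈ A - A always (from a - a). The set is symmetric: if d ∈ A - A then -d ∈ A - A.
Enumerate nonzero differences d = a - a' with a > a' (then include -d):
Positive differences: {1, 2, 3, 4, 5, 6, 8, 10, 11, 12, 13, 14, 16}
Full difference set: {0} ∪ (positive diffs) ∪ (negative diffs).
|A - A| = 1 + 2·13 = 27 (matches direct enumeration: 27).

|A - A| = 27


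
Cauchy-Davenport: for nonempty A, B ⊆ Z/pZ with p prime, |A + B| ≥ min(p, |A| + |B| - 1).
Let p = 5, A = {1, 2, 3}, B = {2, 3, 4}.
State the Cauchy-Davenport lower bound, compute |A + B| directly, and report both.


Cauchy-Davenport: |A + B| ≥ min(p, |A| + |B| - 1) for A, B nonempty in Z/pZ.
|A| = 3, |B| = 3, p = 5.
CD lower bound = min(5, 3 + 3 - 1) = min(5, 5) = 5.
Compute A + B mod 5 directly:
a = 1: 1+2=3, 1+3=4, 1+4=0
a = 2: 2+2=4, 2+3=0, 2+4=1
a = 3: 3+2=0, 3+3=1, 3+4=2
A + B = {0, 1, 2, 3, 4}, so |A + B| = 5.
Verify: 5 ≥ 5? Yes ✓.

CD lower bound = 5, actual |A + B| = 5.


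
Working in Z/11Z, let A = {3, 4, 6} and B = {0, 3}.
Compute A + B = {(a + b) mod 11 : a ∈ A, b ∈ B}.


Work in Z/11Z: reduce every sum a + b modulo 11.
Enumerate all 6 pairs:
a = 3: 3+0=3, 3+3=6
a = 4: 4+0=4, 4+3=7
a = 6: 6+0=6, 6+3=9
Distinct residues collected: {3, 4, 6, 7, 9}
|A + B| = 5 (out of 11 total residues).

A + B = {3, 4, 6, 7, 9}


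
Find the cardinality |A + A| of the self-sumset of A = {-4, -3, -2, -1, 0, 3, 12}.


A + A = {a + a' : a, a' ∈ A}; |A| = 7.
General bounds: 2|A| - 1 ≤ |A + A| ≤ |A|(|A|+1)/2, i.e. 13 ≤ |A + A| ≤ 28.
Lower bound 2|A|-1 is attained iff A is an arithmetic progression.
Enumerate sums a + a' for a ≤ a' (symmetric, so this suffices):
a = -4: -4+-4=-8, -4+-3=-7, -4+-2=-6, -4+-1=-5, -4+0=-4, -4+3=-1, -4+12=8
a = -3: -3+-3=-6, -3+-2=-5, -3+-1=-4, -3+0=-3, -3+3=0, -3+12=9
a = -2: -2+-2=-4, -2+-1=-3, -2+0=-2, -2+3=1, -2+12=10
a = -1: -1+-1=-2, -1+0=-1, -1+3=2, -1+12=11
a = 0: 0+0=0, 0+3=3, 0+12=12
a = 3: 3+3=6, 3+12=15
a = 12: 12+12=24
Distinct sums: {-8, -7, -6, -5, -4, -3, -2, -1, 0, 1, 2, 3, 6, 8, 9, 10, 11, 12, 15, 24}
|A + A| = 20

|A + A| = 20


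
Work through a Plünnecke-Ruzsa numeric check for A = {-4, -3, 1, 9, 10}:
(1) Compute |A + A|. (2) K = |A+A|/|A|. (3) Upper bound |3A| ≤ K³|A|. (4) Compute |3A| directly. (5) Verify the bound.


|A| = 5.
Step 1: Compute A + A by enumerating all 25 pairs.
A + A = {-8, -7, -6, -3, -2, 2, 5, 6, 7, 10, 11, 18, 19, 20}, so |A + A| = 14.
Step 2: Doubling constant K = |A + A|/|A| = 14/5 = 14/5 ≈ 2.8000.
Step 3: Plünnecke-Ruzsa gives |3A| ≤ K³·|A| = (2.8000)³ · 5 ≈ 109.7600.
Step 4: Compute 3A = A + A + A directly by enumerating all triples (a,b,c) ∈ A³; |3A| = 29.
Step 5: Check 29 ≤ 109.7600? Yes ✓.

K = 14/5, Plünnecke-Ruzsa bound K³|A| ≈ 109.7600, |3A| = 29, inequality holds.


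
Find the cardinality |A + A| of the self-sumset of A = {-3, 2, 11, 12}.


A + A = {a + a' : a, a' ∈ A}; |A| = 4.
General bounds: 2|A| - 1 ≤ |A + A| ≤ |A|(|A|+1)/2, i.e. 7 ≤ |A + A| ≤ 10.
Lower bound 2|A|-1 is attained iff A is an arithmetic progression.
Enumerate sums a + a' for a ≤ a' (symmetric, so this suffices):
a = -3: -3+-3=-6, -3+2=-1, -3+11=8, -3+12=9
a = 2: 2+2=4, 2+11=13, 2+12=14
a = 11: 11+11=22, 11+12=23
a = 12: 12+12=24
Distinct sums: {-6, -1, 4, 8, 9, 13, 14, 22, 23, 24}
|A + A| = 10

|A + A| = 10


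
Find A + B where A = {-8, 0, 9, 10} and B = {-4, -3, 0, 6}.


A + B = {a + b : a ∈ A, b ∈ B}.
Enumerate all |A|·|B| = 4·4 = 16 pairs (a, b) and collect distinct sums.
a = -8: -8+-4=-12, -8+-3=-11, -8+0=-8, -8+6=-2
a = 0: 0+-4=-4, 0+-3=-3, 0+0=0, 0+6=6
a = 9: 9+-4=5, 9+-3=6, 9+0=9, 9+6=15
a = 10: 10+-4=6, 10+-3=7, 10+0=10, 10+6=16
Collecting distinct sums: A + B = {-12, -11, -8, -4, -3, -2, 0, 5, 6, 7, 9, 10, 15, 16}
|A + B| = 14

A + B = {-12, -11, -8, -4, -3, -2, 0, 5, 6, 7, 9, 10, 15, 16}


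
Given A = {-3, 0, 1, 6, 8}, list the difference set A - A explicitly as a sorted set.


A - A = {a - a' : a, a' ∈ A}.
Compute a - a' for each ordered pair (a, a'):
a = -3: -3--3=0, -3-0=-3, -3-1=-4, -3-6=-9, -3-8=-11
a = 0: 0--3=3, 0-0=0, 0-1=-1, 0-6=-6, 0-8=-8
a = 1: 1--3=4, 1-0=1, 1-1=0, 1-6=-5, 1-8=-7
a = 6: 6--3=9, 6-0=6, 6-1=5, 6-6=0, 6-8=-2
a = 8: 8--3=11, 8-0=8, 8-1=7, 8-6=2, 8-8=0
Collecting distinct values (and noting 0 appears from a-a):
A - A = {-11, -9, -8, -7, -6, -5, -4, -3, -2, -1, 0, 1, 2, 3, 4, 5, 6, 7, 8, 9, 11}
|A - A| = 21

A - A = {-11, -9, -8, -7, -6, -5, -4, -3, -2, -1, 0, 1, 2, 3, 4, 5, 6, 7, 8, 9, 11}


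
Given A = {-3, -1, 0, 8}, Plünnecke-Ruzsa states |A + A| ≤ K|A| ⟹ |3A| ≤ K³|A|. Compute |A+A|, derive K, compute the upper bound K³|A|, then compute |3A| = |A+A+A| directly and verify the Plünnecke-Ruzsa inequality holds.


|A| = 4.
Step 1: Compute A + A by enumerating all 16 pairs.
A + A = {-6, -4, -3, -2, -1, 0, 5, 7, 8, 16}, so |A + A| = 10.
Step 2: Doubling constant K = |A + A|/|A| = 10/4 = 10/4 ≈ 2.5000.
Step 3: Plünnecke-Ruzsa gives |3A| ≤ K³·|A| = (2.5000)³ · 4 ≈ 62.5000.
Step 4: Compute 3A = A + A + A directly by enumerating all triples (a,b,c) ∈ A³; |3A| = 19.
Step 5: Check 19 ≤ 62.5000? Yes ✓.

K = 10/4, Plünnecke-Ruzsa bound K³|A| ≈ 62.5000, |3A| = 19, inequality holds.


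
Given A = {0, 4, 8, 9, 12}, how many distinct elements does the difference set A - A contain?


A - A = {a - a' : a, a' ∈ A}; |A| = 5.
Bounds: 2|A|-1 ≤ |A - A| ≤ |A|² - |A| + 1, i.e. 9 ≤ |A - A| ≤ 21.
Note: 0 ∈ A - A always (from a - a). The set is symmetric: if d ∈ A - A then -d ∈ A - A.
Enumerate nonzero differences d = a - a' with a > a' (then include -d):
Positive differences: {1, 3, 4, 5, 8, 9, 12}
Full difference set: {0} ∪ (positive diffs) ∪ (negative diffs).
|A - A| = 1 + 2·7 = 15 (matches direct enumeration: 15).

|A - A| = 15


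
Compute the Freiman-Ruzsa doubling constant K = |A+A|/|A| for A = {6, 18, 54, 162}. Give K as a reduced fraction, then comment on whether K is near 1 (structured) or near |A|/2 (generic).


|A| = 4.
Compute A + A by enumerating all 16 pairs.
A + A = {12, 24, 36, 60, 72, 108, 168, 180, 216, 324}, so |A + A| = 10.
K = |A + A| / |A| = 10/4 = 5/2 ≈ 2.5000.
Reference: AP of size 4 gives K = 7/4 ≈ 1.7500; a fully generic set of size 4 gives K ≈ 2.5000.

|A| = 4, |A + A| = 10, K = 10/4 = 5/2.


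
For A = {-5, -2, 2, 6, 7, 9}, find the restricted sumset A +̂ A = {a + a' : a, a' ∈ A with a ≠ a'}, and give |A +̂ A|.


Restricted sumset: A +̂ A = {a + a' : a ∈ A, a' ∈ A, a ≠ a'}.
Equivalently, take A + A and drop any sum 2a that is achievable ONLY as a + a for a ∈ A (i.e. sums representable only with equal summands).
Enumerate pairs (a, a') with a < a' (symmetric, so each unordered pair gives one sum; this covers all a ≠ a'):
  -5 + -2 = -7
  -5 + 2 = -3
  -5 + 6 = 1
  -5 + 7 = 2
  -5 + 9 = 4
  -2 + 2 = 0
  -2 + 6 = 4
  -2 + 7 = 5
  -2 + 9 = 7
  2 + 6 = 8
  2 + 7 = 9
  2 + 9 = 11
  6 + 7 = 13
  6 + 9 = 15
  7 + 9 = 16
Collected distinct sums: {-7, -3, 0, 1, 2, 4, 5, 7, 8, 9, 11, 13, 15, 16}
|A +̂ A| = 14
(Reference bound: |A +̂ A| ≥ 2|A| - 3 for |A| ≥ 2, with |A| = 6 giving ≥ 9.)

|A +̂ A| = 14


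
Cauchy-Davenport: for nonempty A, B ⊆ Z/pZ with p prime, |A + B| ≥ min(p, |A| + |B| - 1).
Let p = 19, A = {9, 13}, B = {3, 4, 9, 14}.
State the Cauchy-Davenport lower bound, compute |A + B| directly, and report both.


Cauchy-Davenport: |A + B| ≥ min(p, |A| + |B| - 1) for A, B nonempty in Z/pZ.
|A| = 2, |B| = 4, p = 19.
CD lower bound = min(19, 2 + 4 - 1) = min(19, 5) = 5.
Compute A + B mod 19 directly:
a = 9: 9+3=12, 9+4=13, 9+9=18, 9+14=4
a = 13: 13+3=16, 13+4=17, 13+9=3, 13+14=8
A + B = {3, 4, 8, 12, 13, 16, 17, 18}, so |A + B| = 8.
Verify: 8 ≥ 5? Yes ✓.

CD lower bound = 5, actual |A + B| = 8.


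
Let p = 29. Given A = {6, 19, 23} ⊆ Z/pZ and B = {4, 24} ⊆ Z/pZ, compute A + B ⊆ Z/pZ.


Work in Z/29Z: reduce every sum a + b modulo 29.
Enumerate all 6 pairs:
a = 6: 6+4=10, 6+24=1
a = 19: 19+4=23, 19+24=14
a = 23: 23+4=27, 23+24=18
Distinct residues collected: {1, 10, 14, 18, 23, 27}
|A + B| = 6 (out of 29 total residues).

A + B = {1, 10, 14, 18, 23, 27}


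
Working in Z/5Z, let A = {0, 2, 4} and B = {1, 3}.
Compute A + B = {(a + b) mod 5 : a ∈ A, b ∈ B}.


Work in Z/5Z: reduce every sum a + b modulo 5.
Enumerate all 6 pairs:
a = 0: 0+1=1, 0+3=3
a = 2: 2+1=3, 2+3=0
a = 4: 4+1=0, 4+3=2
Distinct residues collected: {0, 1, 2, 3}
|A + B| = 4 (out of 5 total residues).

A + B = {0, 1, 2, 3}


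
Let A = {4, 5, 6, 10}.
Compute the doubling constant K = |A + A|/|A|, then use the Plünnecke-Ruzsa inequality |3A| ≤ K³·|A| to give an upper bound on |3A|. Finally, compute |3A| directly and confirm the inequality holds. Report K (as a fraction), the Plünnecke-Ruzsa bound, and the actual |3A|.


|A| = 4.
Step 1: Compute A + A by enumerating all 16 pairs.
A + A = {8, 9, 10, 11, 12, 14, 15, 16, 20}, so |A + A| = 9.
Step 2: Doubling constant K = |A + A|/|A| = 9/4 = 9/4 ≈ 2.2500.
Step 3: Plünnecke-Ruzsa gives |3A| ≤ K³·|A| = (2.2500)³ · 4 ≈ 45.5625.
Step 4: Compute 3A = A + A + A directly by enumerating all triples (a,b,c) ∈ A³; |3A| = 15.
Step 5: Check 15 ≤ 45.5625? Yes ✓.

K = 9/4, Plünnecke-Ruzsa bound K³|A| ≈ 45.5625, |3A| = 15, inequality holds.


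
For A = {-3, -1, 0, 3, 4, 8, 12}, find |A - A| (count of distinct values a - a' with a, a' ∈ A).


A - A = {a - a' : a, a' ∈ A}; |A| = 7.
Bounds: 2|A|-1 ≤ |A - A| ≤ |A|² - |A| + 1, i.e. 13 ≤ |A - A| ≤ 43.
Note: 0 ∈ A - A always (from a - a). The set is symmetric: if d ∈ A - A then -d ∈ A - A.
Enumerate nonzero differences d = a - a' with a > a' (then include -d):
Positive differences: {1, 2, 3, 4, 5, 6, 7, 8, 9, 11, 12, 13, 15}
Full difference set: {0} ∪ (positive diffs) ∪ (negative diffs).
|A - A| = 1 + 2·13 = 27 (matches direct enumeration: 27).

|A - A| = 27


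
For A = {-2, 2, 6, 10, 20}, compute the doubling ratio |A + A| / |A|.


|A| = 5.
Compute A + A by enumerating all 25 pairs.
A + A = {-4, 0, 4, 8, 12, 16, 18, 20, 22, 26, 30, 40}, so |A + A| = 12.
K = |A + A| / |A| = 12/5 (already in lowest terms) ≈ 2.4000.
Reference: AP of size 5 gives K = 9/5 ≈ 1.8000; a fully generic set of size 5 gives K ≈ 3.0000.

|A| = 5, |A + A| = 12, K = 12/5.


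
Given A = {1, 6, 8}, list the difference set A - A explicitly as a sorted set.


A - A = {a - a' : a, a' ∈ A}.
Compute a - a' for each ordered pair (a, a'):
a = 1: 1-1=0, 1-6=-5, 1-8=-7
a = 6: 6-1=5, 6-6=0, 6-8=-2
a = 8: 8-1=7, 8-6=2, 8-8=0
Collecting distinct values (and noting 0 appears from a-a):
A - A = {-7, -5, -2, 0, 2, 5, 7}
|A - A| = 7

A - A = {-7, -5, -2, 0, 2, 5, 7}


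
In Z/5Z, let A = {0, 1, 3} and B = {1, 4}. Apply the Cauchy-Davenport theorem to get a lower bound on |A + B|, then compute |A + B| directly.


Cauchy-Davenport: |A + B| ≥ min(p, |A| + |B| - 1) for A, B nonempty in Z/pZ.
|A| = 3, |B| = 2, p = 5.
CD lower bound = min(5, 3 + 2 - 1) = min(5, 4) = 4.
Compute A + B mod 5 directly:
a = 0: 0+1=1, 0+4=4
a = 1: 1+1=2, 1+4=0
a = 3: 3+1=4, 3+4=2
A + B = {0, 1, 2, 4}, so |A + B| = 4.
Verify: 4 ≥ 4? Yes ✓.

CD lower bound = 4, actual |A + B| = 4.


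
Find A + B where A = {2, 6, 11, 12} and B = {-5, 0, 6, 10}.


A + B = {a + b : a ∈ A, b ∈ B}.
Enumerate all |A|·|B| = 4·4 = 16 pairs (a, b) and collect distinct sums.
a = 2: 2+-5=-3, 2+0=2, 2+6=8, 2+10=12
a = 6: 6+-5=1, 6+0=6, 6+6=12, 6+10=16
a = 11: 11+-5=6, 11+0=11, 11+6=17, 11+10=21
a = 12: 12+-5=7, 12+0=12, 12+6=18, 12+10=22
Collecting distinct sums: A + B = {-3, 1, 2, 6, 7, 8, 11, 12, 16, 17, 18, 21, 22}
|A + B| = 13

A + B = {-3, 1, 2, 6, 7, 8, 11, 12, 16, 17, 18, 21, 22}


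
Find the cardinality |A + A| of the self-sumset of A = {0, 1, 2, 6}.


A + A = {a + a' : a, a' ∈ A}; |A| = 4.
General bounds: 2|A| - 1 ≤ |A + A| ≤ |A|(|A|+1)/2, i.e. 7 ≤ |A + A| ≤ 10.
Lower bound 2|A|-1 is attained iff A is an arithmetic progression.
Enumerate sums a + a' for a ≤ a' (symmetric, so this suffices):
a = 0: 0+0=0, 0+1=1, 0+2=2, 0+6=6
a = 1: 1+1=2, 1+2=3, 1+6=7
a = 2: 2+2=4, 2+6=8
a = 6: 6+6=12
Distinct sums: {0, 1, 2, 3, 4, 6, 7, 8, 12}
|A + A| = 9

|A + A| = 9


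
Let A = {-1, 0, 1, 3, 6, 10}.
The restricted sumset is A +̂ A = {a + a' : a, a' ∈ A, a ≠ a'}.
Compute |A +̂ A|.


Restricted sumset: A +̂ A = {a + a' : a ∈ A, a' ∈ A, a ≠ a'}.
Equivalently, take A + A and drop any sum 2a that is achievable ONLY as a + a for a ∈ A (i.e. sums representable only with equal summands).
Enumerate pairs (a, a') with a < a' (symmetric, so each unordered pair gives one sum; this covers all a ≠ a'):
  -1 + 0 = -1
  -1 + 1 = 0
  -1 + 3 = 2
  -1 + 6 = 5
  -1 + 10 = 9
  0 + 1 = 1
  0 + 3 = 3
  0 + 6 = 6
  0 + 10 = 10
  1 + 3 = 4
  1 + 6 = 7
  1 + 10 = 11
  3 + 6 = 9
  3 + 10 = 13
  6 + 10 = 16
Collected distinct sums: {-1, 0, 1, 2, 3, 4, 5, 6, 7, 9, 10, 11, 13, 16}
|A +̂ A| = 14
(Reference bound: |A +̂ A| ≥ 2|A| - 3 for |A| ≥ 2, with |A| = 6 giving ≥ 9.)

|A +̂ A| = 14


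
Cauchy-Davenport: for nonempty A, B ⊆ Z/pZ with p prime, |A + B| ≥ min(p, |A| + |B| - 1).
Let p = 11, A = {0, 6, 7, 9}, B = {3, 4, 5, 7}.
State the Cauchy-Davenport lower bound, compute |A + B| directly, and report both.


Cauchy-Davenport: |A + B| ≥ min(p, |A| + |B| - 1) for A, B nonempty in Z/pZ.
|A| = 4, |B| = 4, p = 11.
CD lower bound = min(11, 4 + 4 - 1) = min(11, 7) = 7.
Compute A + B mod 11 directly:
a = 0: 0+3=3, 0+4=4, 0+5=5, 0+7=7
a = 6: 6+3=9, 6+4=10, 6+5=0, 6+7=2
a = 7: 7+3=10, 7+4=0, 7+5=1, 7+7=3
a = 9: 9+3=1, 9+4=2, 9+5=3, 9+7=5
A + B = {0, 1, 2, 3, 4, 5, 7, 9, 10}, so |A + B| = 9.
Verify: 9 ≥ 7? Yes ✓.

CD lower bound = 7, actual |A + B| = 9.


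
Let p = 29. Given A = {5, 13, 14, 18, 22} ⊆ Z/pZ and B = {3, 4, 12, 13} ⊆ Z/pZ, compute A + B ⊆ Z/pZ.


Work in Z/29Z: reduce every sum a + b modulo 29.
Enumerate all 20 pairs:
a = 5: 5+3=8, 5+4=9, 5+12=17, 5+13=18
a = 13: 13+3=16, 13+4=17, 13+12=25, 13+13=26
a = 14: 14+3=17, 14+4=18, 14+12=26, 14+13=27
a = 18: 18+3=21, 18+4=22, 18+12=1, 18+13=2
a = 22: 22+3=25, 22+4=26, 22+12=5, 22+13=6
Distinct residues collected: {1, 2, 5, 6, 8, 9, 16, 17, 18, 21, 22, 25, 26, 27}
|A + B| = 14 (out of 29 total residues).

A + B = {1, 2, 5, 6, 8, 9, 16, 17, 18, 21, 22, 25, 26, 27}


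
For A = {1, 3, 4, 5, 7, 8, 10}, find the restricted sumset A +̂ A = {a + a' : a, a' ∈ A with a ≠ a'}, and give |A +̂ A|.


Restricted sumset: A +̂ A = {a + a' : a ∈ A, a' ∈ A, a ≠ a'}.
Equivalently, take A + A and drop any sum 2a that is achievable ONLY as a + a for a ∈ A (i.e. sums representable only with equal summands).
Enumerate pairs (a, a') with a < a' (symmetric, so each unordered pair gives one sum; this covers all a ≠ a'):
  1 + 3 = 4
  1 + 4 = 5
  1 + 5 = 6
  1 + 7 = 8
  1 + 8 = 9
  1 + 10 = 11
  3 + 4 = 7
  3 + 5 = 8
  3 + 7 = 10
  3 + 8 = 11
  3 + 10 = 13
  4 + 5 = 9
  4 + 7 = 11
  4 + 8 = 12
  4 + 10 = 14
  5 + 7 = 12
  5 + 8 = 13
  5 + 10 = 15
  7 + 8 = 15
  7 + 10 = 17
  8 + 10 = 18
Collected distinct sums: {4, 5, 6, 7, 8, 9, 10, 11, 12, 13, 14, 15, 17, 18}
|A +̂ A| = 14
(Reference bound: |A +̂ A| ≥ 2|A| - 3 for |A| ≥ 2, with |A| = 7 giving ≥ 11.)

|A +̂ A| = 14


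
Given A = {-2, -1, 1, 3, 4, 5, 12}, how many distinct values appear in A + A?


A + A = {a + a' : a, a' ∈ A}; |A| = 7.
General bounds: 2|A| - 1 ≤ |A + A| ≤ |A|(|A|+1)/2, i.e. 13 ≤ |A + A| ≤ 28.
Lower bound 2|A|-1 is attained iff A is an arithmetic progression.
Enumerate sums a + a' for a ≤ a' (symmetric, so this suffices):
a = -2: -2+-2=-4, -2+-1=-3, -2+1=-1, -2+3=1, -2+4=2, -2+5=3, -2+12=10
a = -1: -1+-1=-2, -1+1=0, -1+3=2, -1+4=3, -1+5=4, -1+12=11
a = 1: 1+1=2, 1+3=4, 1+4=5, 1+5=6, 1+12=13
a = 3: 3+3=6, 3+4=7, 3+5=8, 3+12=15
a = 4: 4+4=8, 4+5=9, 4+12=16
a = 5: 5+5=10, 5+12=17
a = 12: 12+12=24
Distinct sums: {-4, -3, -2, -1, 0, 1, 2, 3, 4, 5, 6, 7, 8, 9, 10, 11, 13, 15, 16, 17, 24}
|A + A| = 21

|A + A| = 21


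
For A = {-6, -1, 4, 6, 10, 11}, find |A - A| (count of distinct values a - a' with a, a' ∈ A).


A - A = {a - a' : a, a' ∈ A}; |A| = 6.
Bounds: 2|A|-1 ≤ |A - A| ≤ |A|² - |A| + 1, i.e. 11 ≤ |A - A| ≤ 31.
Note: 0 ∈ A - A always (from a - a). The set is symmetric: if d ∈ A - A then -d ∈ A - A.
Enumerate nonzero differences d = a - a' with a > a' (then include -d):
Positive differences: {1, 2, 4, 5, 6, 7, 10, 11, 12, 16, 17}
Full difference set: {0} ∪ (positive diffs) ∪ (negative diffs).
|A - A| = 1 + 2·11 = 23 (matches direct enumeration: 23).

|A - A| = 23


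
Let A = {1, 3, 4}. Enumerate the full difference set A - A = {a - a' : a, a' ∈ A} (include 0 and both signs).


A - A = {a - a' : a, a' ∈ A}.
Compute a - a' for each ordered pair (a, a'):
a = 1: 1-1=0, 1-3=-2, 1-4=-3
a = 3: 3-1=2, 3-3=0, 3-4=-1
a = 4: 4-1=3, 4-3=1, 4-4=0
Collecting distinct values (and noting 0 appears from a-a):
A - A = {-3, -2, -1, 0, 1, 2, 3}
|A - A| = 7

A - A = {-3, -2, -1, 0, 1, 2, 3}


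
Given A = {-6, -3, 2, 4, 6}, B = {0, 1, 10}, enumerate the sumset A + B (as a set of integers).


A + B = {a + b : a ∈ A, b ∈ B}.
Enumerate all |A|·|B| = 5·3 = 15 pairs (a, b) and collect distinct sums.
a = -6: -6+0=-6, -6+1=-5, -6+10=4
a = -3: -3+0=-3, -3+1=-2, -3+10=7
a = 2: 2+0=2, 2+1=3, 2+10=12
a = 4: 4+0=4, 4+1=5, 4+10=14
a = 6: 6+0=6, 6+1=7, 6+10=16
Collecting distinct sums: A + B = {-6, -5, -3, -2, 2, 3, 4, 5, 6, 7, 12, 14, 16}
|A + B| = 13

A + B = {-6, -5, -3, -2, 2, 3, 4, 5, 6, 7, 12, 14, 16}


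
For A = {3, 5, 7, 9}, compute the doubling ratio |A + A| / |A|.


|A| = 4.
Compute A + A by enumerating all 16 pairs.
A + A = {6, 8, 10, 12, 14, 16, 18}, so |A + A| = 7.
K = |A + A| / |A| = 7/4 (already in lowest terms) ≈ 1.7500.
Reference: AP of size 4 gives K = 7/4 ≈ 1.7500; a fully generic set of size 4 gives K ≈ 2.5000.

|A| = 4, |A + A| = 7, K = 7/4.


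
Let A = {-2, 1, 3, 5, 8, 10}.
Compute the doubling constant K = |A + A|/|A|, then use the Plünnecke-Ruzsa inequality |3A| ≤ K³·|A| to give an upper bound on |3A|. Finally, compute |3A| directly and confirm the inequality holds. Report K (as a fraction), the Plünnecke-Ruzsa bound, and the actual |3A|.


|A| = 6.
Step 1: Compute A + A by enumerating all 36 pairs.
A + A = {-4, -1, 1, 2, 3, 4, 6, 8, 9, 10, 11, 13, 15, 16, 18, 20}, so |A + A| = 16.
Step 2: Doubling constant K = |A + A|/|A| = 16/6 = 16/6 ≈ 2.6667.
Step 3: Plünnecke-Ruzsa gives |3A| ≤ K³·|A| = (2.6667)³ · 6 ≈ 113.7778.
Step 4: Compute 3A = A + A + A directly by enumerating all triples (a,b,c) ∈ A³; |3A| = 31.
Step 5: Check 31 ≤ 113.7778? Yes ✓.

K = 16/6, Plünnecke-Ruzsa bound K³|A| ≈ 113.7778, |3A| = 31, inequality holds.
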